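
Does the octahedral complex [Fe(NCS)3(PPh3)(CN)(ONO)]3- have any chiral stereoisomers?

The six octahedral sites form three mutually perpendicular trans pairs.
Working through the distinct placements yields 4 geometric isomers: NCS mer (3 arrangements); NCS fac (chiral).
One of these lacks any improper symmetry element and so occurs as an enantiomeric pair, giving 4 + 1 = 5 stereoisomers in total.

yes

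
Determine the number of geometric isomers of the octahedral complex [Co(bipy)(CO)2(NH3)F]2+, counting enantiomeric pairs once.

4

The six octahedral sites form three mutually perpendicular trans pairs.
Each bipy is bidentate and must span two cis positions.
The distinct arrangements are (4 in all): CO trans; CO cis (3 arrangements, 2 chiral).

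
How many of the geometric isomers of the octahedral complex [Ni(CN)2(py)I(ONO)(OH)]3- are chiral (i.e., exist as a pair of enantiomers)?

6

The six octahedral sites form three mutually perpendicular trans pairs.
Systematic enumeration (placing each ligand type in turn and discarding arrangements equivalent by rotation or reflection) gives 9 geometric isomers.
Of these, 6 lack any improper symmetry element and so occur as enantiomeric pairs, giving 9 + 6 = 15 stereoisomers in total.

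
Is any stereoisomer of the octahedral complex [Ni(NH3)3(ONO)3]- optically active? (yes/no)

An octahedron has six vertices in three trans pairs; every non-trans pair is cis.
The distinct arrangements are (2 in all): NH3 mer; NH3 fac.
Each arrangement has an internal mirror plane or centre of symmetry, so none is chiral.

no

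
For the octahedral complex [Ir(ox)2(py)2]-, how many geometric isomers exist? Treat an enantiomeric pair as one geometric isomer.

2

The six octahedral sites form three mutually perpendicular trans pairs.
Each ox is bidentate and must span two cis positions.
There are 2 geometric isomers: py trans; py cis (chiral).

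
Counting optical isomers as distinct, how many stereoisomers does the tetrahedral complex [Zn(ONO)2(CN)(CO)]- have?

Only one geometric arrangement is possible.

1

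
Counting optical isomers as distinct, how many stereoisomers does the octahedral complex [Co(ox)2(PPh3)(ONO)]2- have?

An octahedron has six vertices in three trans pairs; every non-trans pair is cis.
Each ox is bidentate and must span two cis positions.
Systematic placement gives 2 geometric isomers: PPh3 and ONO mutually trans; PPh3 and ONO mutually cis (chiral).
One of these lacks any improper symmetry element and so occurs as an enantiomeric pair, giving 2 + 1 = 3 stereoisomers in total.

3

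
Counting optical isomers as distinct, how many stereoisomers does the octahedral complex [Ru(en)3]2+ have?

2

An octahedron has six vertices in three trans pairs; every non-trans pair is cis.
Each en is bidentate and must span two cis positions.
Only one geometric arrangement is possible; it has no improper symmetry element, so it exists as a pair of enantiomers (2 stereoisomers).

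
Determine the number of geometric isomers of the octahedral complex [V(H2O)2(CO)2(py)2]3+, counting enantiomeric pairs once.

5

The six octahedral sites form three mutually perpendicular trans pairs.
There are 5 geometric isomers: H2O trans, CO trans, py trans; H2O cis, CO trans, py cis; H2O cis, CO cis, py trans; H2O cis, CO cis, py cis (chiral); H2O trans, CO cis, py cis.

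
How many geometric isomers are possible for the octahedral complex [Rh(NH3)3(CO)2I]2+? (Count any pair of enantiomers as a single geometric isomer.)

3

The six octahedral sites form three mutually perpendicular trans pairs.
Systematic placement gives 3 geometric isomers: NH3 mer, CO trans; NH3 mer, CO cis; NH3 fac, CO cis.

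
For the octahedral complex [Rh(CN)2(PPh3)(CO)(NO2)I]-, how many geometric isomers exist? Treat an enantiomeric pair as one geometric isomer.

9

In an octahedral complex each vertex has one trans partner and four cis neighbours.
Placing the ligands in turn and identifying arrangements related by rotation or reflection leaves 9 distinct geometric isomers.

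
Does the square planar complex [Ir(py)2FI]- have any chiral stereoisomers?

Systematic placement gives 2 geometric isomers: py cis; py trans.
Each arrangement has an internal mirror plane or centre of symmetry, so none is chiral.

no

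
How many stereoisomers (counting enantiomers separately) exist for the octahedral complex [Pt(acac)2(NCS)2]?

3

Each acac is bidentate and must span two cis positions.
Working through the distinct placements yields 2 geometric isomers: NCS trans; NCS cis (chiral).
One of these lacks any improper symmetry element and so occurs as an enantiomeric pair, giving 2 + 1 = 3 stereoisomers in total.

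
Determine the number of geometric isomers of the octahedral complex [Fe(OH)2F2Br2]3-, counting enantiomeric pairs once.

5

In an octahedral complex each vertex has one trans partner and four cis neighbours.
There are 5 geometric isomers: OH trans, F trans, Br trans; OH cis, F cis, Br trans; OH trans, F cis, Br cis; OH cis, F cis, Br cis (chiral); OH cis, F trans, Br cis.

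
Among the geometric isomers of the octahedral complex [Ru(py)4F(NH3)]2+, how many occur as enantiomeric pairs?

An octahedron has six vertices in three trans pairs; every non-trans pair is cis.
Working through the distinct placements yields 2 geometric isomers: F and NH3 mutually trans; F and NH3 mutually cis.
Each arrangement has an internal mirror plane or centre of symmetry, so none is chiral.

0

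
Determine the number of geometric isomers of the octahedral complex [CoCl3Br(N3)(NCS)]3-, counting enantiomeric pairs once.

Working through the distinct placements yields 4 geometric isomers: Cl mer (3 arrangements); Cl fac (chiral).

4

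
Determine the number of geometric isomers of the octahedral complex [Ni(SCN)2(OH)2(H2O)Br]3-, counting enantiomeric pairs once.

6

An octahedron has six vertices in three trans pairs; every non-trans pair is cis.
Working through the distinct placements yields 6 geometric isomers: SCN trans, OH trans; SCN cis, OH cis (3 arrangements, 2 chiral); SCN trans, OH cis; SCN cis, OH trans.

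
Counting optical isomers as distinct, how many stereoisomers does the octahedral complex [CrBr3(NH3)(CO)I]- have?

5

In an octahedral complex each vertex has one trans partner and four cis neighbours.
The distinct arrangements are (4 in all): Br mer (3 arrangements); Br fac (chiral).
One of these lacks any improper symmetry element and so occurs as an enantiomeric pair, giving 4 + 1 = 5 stereoisomers in total.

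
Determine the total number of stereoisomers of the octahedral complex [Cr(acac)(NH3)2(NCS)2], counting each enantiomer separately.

4

The six octahedral sites form three mutually perpendicular trans pairs.
Each acac is bidentate and must span two cis positions.
Working through the distinct placements yields 3 geometric isomers: NH3 cis, NCS trans; NH3 cis, NCS cis (chiral); NH3 trans, NCS cis.
One of these lacks any improper symmetry element and so occurs as an enantiomeric pair, giving 3 + 1 = 4 stereoisomers in total.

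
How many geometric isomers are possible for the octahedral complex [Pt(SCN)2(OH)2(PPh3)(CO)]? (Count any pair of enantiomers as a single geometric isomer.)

6

An octahedron has six vertices in three trans pairs; every non-trans pair is cis.
There are 6 geometric isomers: SCN trans, OH cis; SCN cis, OH cis (3 arrangements, 2 chiral); SCN trans, OH trans; SCN cis, OH trans.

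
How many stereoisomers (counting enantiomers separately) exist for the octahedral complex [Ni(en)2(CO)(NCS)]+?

3

An octahedron has six vertices in three trans pairs; every non-trans pair is cis.
Each en is bidentate and must span two cis positions.
The distinct arrangements are (2 in all): CO and NCS mutually trans; CO and NCS mutually cis (chiral).
One of these lacks any improper symmetry element and so occurs as an enantiomeric pair, giving 2 + 1 = 3 stereoisomers in total.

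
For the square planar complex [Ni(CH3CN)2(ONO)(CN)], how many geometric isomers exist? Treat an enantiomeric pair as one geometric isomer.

Working through the distinct placements yields 2 geometric isomers: CH3CN cis; CH3CN trans.

2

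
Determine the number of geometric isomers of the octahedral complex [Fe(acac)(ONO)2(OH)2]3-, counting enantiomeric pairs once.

An octahedron has six vertices in three trans pairs; every non-trans pair is cis.
Each acac is bidentate and must span two cis positions.
The distinct arrangements are (3 in all): ONO cis, OH trans; ONO cis, OH cis (chiral); ONO trans, OH cis.

3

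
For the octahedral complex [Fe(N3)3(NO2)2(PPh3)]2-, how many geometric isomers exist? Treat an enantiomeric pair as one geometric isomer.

3

The six octahedral sites form three mutually perpendicular trans pairs.
There are 3 geometric isomers: N3 mer, NO2 cis; N3 mer, NO2 trans; N3 fac, NO2 cis.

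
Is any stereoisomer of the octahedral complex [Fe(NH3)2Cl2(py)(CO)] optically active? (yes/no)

yes

In an octahedral complex each vertex has one trans partner and four cis neighbours.
Working through the distinct placements yields 6 geometric isomers: NH3 cis, Cl cis (3 arrangements, 2 chiral); NH3 trans, Cl cis; NH3 cis, Cl trans; NH3 trans, Cl trans.
Of these, 2 lack any improper symmetry element and so occur as enantiomeric pairs, giving 6 + 2 = 8 stereoisomers in total.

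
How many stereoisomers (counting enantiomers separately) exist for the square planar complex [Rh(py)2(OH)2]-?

In a square planar complex each vertex has one trans partner and two cis neighbours.
The distinct arrangements are (2 in all): py cis; py trans.
Each arrangement has an internal mirror plane or centre of symmetry, so none is chiral.

2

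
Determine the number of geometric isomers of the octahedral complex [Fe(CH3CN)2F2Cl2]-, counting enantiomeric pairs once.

Working through the distinct placements yields 5 geometric isomers: CH3CN trans, F trans, Cl trans; CH3CN trans, F cis, Cl cis; CH3CN cis, F trans, Cl cis; CH3CN cis, F cis, Cl cis (chiral); CH3CN cis, F cis, Cl trans.

5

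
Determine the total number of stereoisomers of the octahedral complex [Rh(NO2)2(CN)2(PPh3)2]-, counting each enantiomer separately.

6

An octahedron has six vertices in three trans pairs; every non-trans pair is cis.
Systematic placement gives 5 geometric isomers: NO2 trans, CN trans, PPh3 trans; NO2 cis, CN trans, PPh3 cis; NO2 cis, CN cis, PPh3 trans; NO2 cis, CN cis, PPh3 cis (chiral); NO2 trans, CN cis, PPh3 cis.
One of these lacks any improper symmetry element and so occurs as an enantiomeric pair, giving 5 + 1 = 6 stereoisomers in total.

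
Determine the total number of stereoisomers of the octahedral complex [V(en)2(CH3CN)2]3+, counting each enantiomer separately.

The six octahedral sites form three mutually perpendicular trans pairs.
Each en is bidentate and must span two cis positions.
Working through the distinct placements yields 2 geometric isomers: CH3CN trans; CH3CN cis (chiral).
One of these lacks any improper symmetry element and so occurs as an enantiomeric pair, giving 2 + 1 = 3 stereoisomers in total.

3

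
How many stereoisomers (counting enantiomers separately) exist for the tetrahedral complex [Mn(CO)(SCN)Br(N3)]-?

2

Only one geometric arrangement is possible; it has no improper symmetry element, so it exists as a pair of enantiomers (2 stereoisomers).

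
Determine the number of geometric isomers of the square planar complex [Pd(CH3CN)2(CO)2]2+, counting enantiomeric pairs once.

A square has two trans pairs of vertices; adjacent vertices are cis.
Working through the distinct placements yields 2 geometric isomers: CH3CN cis; CH3CN trans.

2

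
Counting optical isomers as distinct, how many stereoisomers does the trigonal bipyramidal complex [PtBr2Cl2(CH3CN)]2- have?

6

In a trigonal bipyramid the two axial positions differ from the three equatorial ones.
Exhaustive case analysis gives 5 geometric isomers.
One of these lacks any improper symmetry element and so occurs as an enantiomeric pair, giving 5 + 1 = 6 stereoisomers in total.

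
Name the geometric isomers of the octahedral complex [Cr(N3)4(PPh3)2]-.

cis and trans

In an octahedral complex each vertex has one trans partner and four cis neighbours.
Systematic placement gives 2 geometric isomers: PPh3 trans; PPh3 cis.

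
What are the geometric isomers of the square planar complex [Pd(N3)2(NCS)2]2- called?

cis and trans

A square has two trans pairs of vertices; adjacent vertices are cis.
Systematic placement gives 2 geometric isomers: N3 cis; N3 trans.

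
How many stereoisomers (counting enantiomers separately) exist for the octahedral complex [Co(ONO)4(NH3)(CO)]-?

2

There are 2 geometric isomers: NH3 and CO mutually trans; NH3 and CO mutually cis.
Each arrangement has an internal mirror plane or centre of symmetry, so none is chiral.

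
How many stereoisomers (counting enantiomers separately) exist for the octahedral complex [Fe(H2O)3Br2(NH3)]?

The distinct arrangements are (3 in all): H2O mer, Br trans; H2O fac, Br cis; H2O mer, Br cis.
Each arrangement has an internal mirror plane or centre of symmetry, so none is chiral.

3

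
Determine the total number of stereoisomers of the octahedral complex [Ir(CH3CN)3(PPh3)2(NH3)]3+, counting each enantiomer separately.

3

The six octahedral sites form three mutually perpendicular trans pairs.
Systematic placement gives 3 geometric isomers: CH3CN mer, PPh3 trans; CH3CN mer, PPh3 cis; CH3CN fac, PPh3 cis.
Each arrangement has an internal mirror plane or centre of symmetry, so none is chiral.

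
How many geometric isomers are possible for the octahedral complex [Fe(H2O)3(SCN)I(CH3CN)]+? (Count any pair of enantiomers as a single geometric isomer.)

4

Systematic placement gives 4 geometric isomers: H2O mer (3 arrangements); H2O fac (chiral).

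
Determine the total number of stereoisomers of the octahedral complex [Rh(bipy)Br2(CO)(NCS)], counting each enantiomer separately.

6

The six octahedral sites form three mutually perpendicular trans pairs.
Each bipy is bidentate and must span two cis positions.
Systematic placement gives 4 geometric isomers: Br trans; Br cis (3 arrangements, 2 chiral).
Of these, 2 lack any improper symmetry element and so occur as enantiomeric pairs, giving 4 + 2 = 6 stereoisomers in total.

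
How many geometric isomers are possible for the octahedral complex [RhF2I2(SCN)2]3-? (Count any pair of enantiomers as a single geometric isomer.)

An octahedron has six vertices in three trans pairs; every non-trans pair is cis.
Systematic placement gives 5 geometric isomers: F trans, I trans, SCN trans; F trans, I cis, SCN cis; F cis, I cis, SCN trans; F cis, I cis, SCN cis (chiral); F cis, I trans, SCN cis.

5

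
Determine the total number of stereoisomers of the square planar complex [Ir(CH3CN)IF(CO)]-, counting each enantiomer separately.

In a square planar complex each vertex has one trans partner and two cis neighbours.
There are 3 geometric isomers: (CH3CN/F trans, CO/I trans); (CH3CN/I trans, CO/F trans); (CH3CN/CO trans, F/I trans).
Each arrangement has an internal mirror plane or centre of symmetry, so none is chiral.

3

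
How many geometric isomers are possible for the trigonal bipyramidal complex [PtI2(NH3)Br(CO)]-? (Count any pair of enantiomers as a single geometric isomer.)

7

A trigonal bipyramid has two axial and three equatorial sites, which are chemically inequivalent.
Systematic enumeration (placing each ligand type in turn and discarding arrangements equivalent by rotation or reflection) gives 7 geometric isomers.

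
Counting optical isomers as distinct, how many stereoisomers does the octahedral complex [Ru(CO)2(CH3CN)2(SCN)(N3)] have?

Systematic placement gives 6 geometric isomers: CO trans, CH3CN trans; CO cis, CH3CN trans; CO cis, CH3CN cis (3 arrangements, 2 chiral); CO trans, CH3CN cis.
Of these, 2 lack any improper symmetry element and so occur as enantiomeric pairs, giving 6 + 2 = 8 stereoisomers in total.

8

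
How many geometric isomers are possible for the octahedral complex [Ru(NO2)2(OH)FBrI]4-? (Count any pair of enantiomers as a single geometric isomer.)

The six octahedral sites form three mutually perpendicular trans pairs.
Systematic enumeration (placing each ligand type in turn and discarding arrangements equivalent by rotation or reflection) gives 9 geometric isomers.

9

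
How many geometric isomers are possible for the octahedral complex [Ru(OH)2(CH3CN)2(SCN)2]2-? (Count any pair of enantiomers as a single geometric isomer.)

The six octahedral sites form three mutually perpendicular trans pairs.
There are 5 geometric isomers: OH trans, CH3CN trans, SCN trans; OH cis, CH3CN trans, SCN cis; OH cis, CH3CN cis, SCN trans; OH cis, CH3CN cis, SCN cis (chiral); OH trans, CH3CN cis, SCN cis.

5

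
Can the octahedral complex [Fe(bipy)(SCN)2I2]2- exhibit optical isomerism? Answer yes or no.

Each bipy is bidentate and must span two cis positions.
There are 3 geometric isomers: SCN cis, I trans; SCN cis, I cis (chiral); SCN trans, I cis.
One of these lacks any improper symmetry element and so occurs as an enantiomeric pair, giving 3 + 1 = 4 stereoisomers in total.

yes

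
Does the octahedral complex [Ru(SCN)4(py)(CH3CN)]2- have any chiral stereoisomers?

The distinct arrangements are (2 in all): py and CH3CN mutually cis; py and CH3CN mutually trans.
Each arrangement has an internal mirror plane or centre of symmetry, so none is chiral.

no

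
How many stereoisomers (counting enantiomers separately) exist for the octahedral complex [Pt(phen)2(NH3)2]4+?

An octahedron has six vertices in three trans pairs; every non-trans pair is cis.
Each phen is bidentate and must span two cis positions.
Systematic placement gives 2 geometric isomers: NH3 trans; NH3 cis (chiral).
One of these lacks any improper symmetry element and so occurs as an enantiomeric pair, giving 2 + 1 = 3 stereoisomers in total.

3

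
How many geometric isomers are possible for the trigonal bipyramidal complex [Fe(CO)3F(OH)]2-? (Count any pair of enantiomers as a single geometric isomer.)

4

In a trigonal bipyramid the two axial positions differ from the three equatorial ones.
There are 4 geometric isomers: F equatorial, OH equatorial; F axial, OH equatorial; F equatorial, OH axial; F axial, OH axial.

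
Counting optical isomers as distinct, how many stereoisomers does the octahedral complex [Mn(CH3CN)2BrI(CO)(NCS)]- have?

15

Placing the ligands in turn and identifying arrangements related by rotation or reflection leaves 9 distinct geometric isomers.
Of these, 6 lack any improper symmetry element and so occur as enantiomeric pairs, giving 9 + 6 = 15 stereoisomers in total.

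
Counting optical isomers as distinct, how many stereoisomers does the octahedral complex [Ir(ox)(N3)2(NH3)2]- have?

4

Each ox is bidentate and must span two cis positions.
The distinct arrangements are (3 in all): N3 trans, NH3 cis; N3 cis, NH3 cis (chiral); N3 cis, NH3 trans.
One of these lacks any improper symmetry element and so occurs as an enantiomeric pair, giving 3 + 1 = 4 stereoisomers in total.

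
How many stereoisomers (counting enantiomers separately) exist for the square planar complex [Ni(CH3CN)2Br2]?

Systematic placement gives 2 geometric isomers: CH3CN cis; CH3CN trans.
Each arrangement has an internal mirror plane or centre of symmetry, so none is chiral.

2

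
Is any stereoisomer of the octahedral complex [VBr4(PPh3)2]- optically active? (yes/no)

Working through the distinct placements yields 2 geometric isomers: PPh3 trans; PPh3 cis.
Each arrangement has an internal mirror plane or centre of symmetry, so none is chiral.

no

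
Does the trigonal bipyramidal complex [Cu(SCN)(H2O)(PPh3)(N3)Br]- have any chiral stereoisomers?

yes

In a trigonal bipyramid the two axial positions differ from the three equatorial ones.
Exhaustive case analysis gives 10 geometric isomers.
Of these, 10 lack any improper symmetry element and so occur as enantiomeric pairs, giving 10 + 10 = 20 stereoisomers in total.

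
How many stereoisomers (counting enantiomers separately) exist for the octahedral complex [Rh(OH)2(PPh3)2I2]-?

An octahedron has six vertices in three trans pairs; every non-trans pair is cis.
Working through the distinct placements yields 5 geometric isomers: OH trans, PPh3 trans, I trans; OH cis, PPh3 cis, I trans; OH cis, PPh3 trans, I cis; OH cis, PPh3 cis, I cis (chiral); OH trans, PPh3 cis, I cis.
One of these lacks any improper symmetry element and so occurs as an enantiomeric pair, giving 5 + 1 = 6 stereoisomers in total.

6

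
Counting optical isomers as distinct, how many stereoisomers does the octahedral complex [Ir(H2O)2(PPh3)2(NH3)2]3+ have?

6

An octahedron has six vertices in three trans pairs; every non-trans pair is cis.
Working through the distinct placements yields 5 geometric isomers: H2O trans, PPh3 trans, NH3 trans; H2O trans, PPh3 cis, NH3 cis; H2O cis, PPh3 trans, NH3 cis; H2O cis, PPh3 cis, NH3 cis (chiral); H2O cis, PPh3 cis, NH3 trans.
One of these lacks any improper symmetry element and so occurs as an enantiomeric pair, giving 5 + 1 = 6 stereoisomers in total.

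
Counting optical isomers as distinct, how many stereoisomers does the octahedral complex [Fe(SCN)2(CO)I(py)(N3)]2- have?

15

The six octahedral sites form three mutually perpendicular trans pairs.
Exhaustive case analysis gives 9 geometric isomers.
Of these, 6 lack any improper symmetry element and so occur as enantiomeric pairs, giving 9 + 6 = 15 stereoisomers in total.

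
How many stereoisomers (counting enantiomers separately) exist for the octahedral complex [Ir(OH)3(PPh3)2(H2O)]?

3

The distinct arrangements are (3 in all): OH mer, PPh3 trans; OH fac, PPh3 cis; OH mer, PPh3 cis.
Each arrangement has an internal mirror plane or centre of symmetry, so none is chiral.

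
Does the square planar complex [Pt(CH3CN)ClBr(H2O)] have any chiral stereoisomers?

Systematic placement gives 3 geometric isomers: (Br/Cl trans, CH3CN/H2O trans); (Br/H2O trans, CH3CN/Cl trans); (Br/CH3CN trans, Cl/H2O trans).
Each arrangement has an internal mirror plane or centre of symmetry, so none is chiral.

no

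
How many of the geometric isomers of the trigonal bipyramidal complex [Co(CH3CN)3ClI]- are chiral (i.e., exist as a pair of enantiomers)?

In a trigonal bipyramid the two axial positions differ from the three equatorial ones.
The distinct arrangements are (4 in all): Cl equatorial, I equatorial; Cl axial, I equatorial; Cl equatorial, I axial; Cl axial, I axial.
Each arrangement has an internal mirror plane or centre of symmetry, so none is chiral.

0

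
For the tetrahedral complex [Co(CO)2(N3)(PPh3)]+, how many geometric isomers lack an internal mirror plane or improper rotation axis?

In a tetrahedral complex all four positions are equivalent and every pair of ligands is adjacent — there is no cis/trans distinction.
Only one geometric arrangement is possible.

0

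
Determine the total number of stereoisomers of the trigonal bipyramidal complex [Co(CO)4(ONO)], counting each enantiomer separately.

A trigonal bipyramid has two axial and three equatorial sites, which are chemically inequivalent.
There are 2 geometric isomers: ONO equatorial; ONO axial.
Each arrangement has an internal mirror plane or centre of symmetry, so none is chiral.

2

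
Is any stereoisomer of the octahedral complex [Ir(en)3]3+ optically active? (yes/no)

An octahedron has six vertices in three trans pairs; every non-trans pair is cis.
Each en is bidentate and must span two cis positions.
Only one geometric arrangement is possible; it has no improper symmetry element, so it exists as a pair of enantiomers (2 stereoisomers).

yes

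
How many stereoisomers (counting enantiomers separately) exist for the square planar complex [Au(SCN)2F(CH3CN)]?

2

There are 2 geometric isomers: SCN cis; SCN trans.
Each arrangement has an internal mirror plane or centre of symmetry, so none is chiral.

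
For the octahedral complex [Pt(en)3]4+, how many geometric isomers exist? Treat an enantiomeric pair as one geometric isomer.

An octahedron has six vertices in three trans pairs; every non-trans pair is cis.
Each en is bidentate and must span two cis positions.
Only one geometric arrangement is possible; it has no improper symmetry element, so it exists as a pair of enantiomers (2 stereoisomers).

1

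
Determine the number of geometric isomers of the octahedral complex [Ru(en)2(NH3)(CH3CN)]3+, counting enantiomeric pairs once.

An octahedron has six vertices in three trans pairs; every non-trans pair is cis.
Each en is bidentate and must span two cis positions.
There are 2 geometric isomers: NH3 and CH3CN mutually trans; NH3 and CH3CN mutually cis (chiral).

2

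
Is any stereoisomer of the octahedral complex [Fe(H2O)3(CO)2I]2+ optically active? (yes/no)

The six octahedral sites form three mutually perpendicular trans pairs.
Working through the distinct placements yields 3 geometric isomers: H2O mer, CO trans; H2O fac, CO cis; H2O mer, CO cis.
Each arrangement has an internal mirror plane or centre of symmetry, so none is chiral.

no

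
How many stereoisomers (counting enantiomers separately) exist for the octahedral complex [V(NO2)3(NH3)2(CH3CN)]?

In an octahedral complex each vertex has one trans partner and four cis neighbours.
The distinct arrangements are (3 in all): NO2 mer, NH3 cis; NO2 mer, NH3 trans; NO2 fac, NH3 cis.
Each arrangement has an internal mirror plane or centre of symmetry, so none is chiral.

3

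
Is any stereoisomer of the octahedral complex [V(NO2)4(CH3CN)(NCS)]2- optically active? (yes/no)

no

There are 2 geometric isomers: CH3CN and NCS mutually trans; CH3CN and NCS mutually cis.
Each arrangement has an internal mirror plane or centre of symmetry, so none is chiral.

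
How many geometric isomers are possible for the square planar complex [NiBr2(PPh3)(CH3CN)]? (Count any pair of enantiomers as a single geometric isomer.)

In a square planar complex each vertex has one trans partner and two cis neighbours.
Working through the distinct placements yields 2 geometric isomers: Br cis; Br trans.

2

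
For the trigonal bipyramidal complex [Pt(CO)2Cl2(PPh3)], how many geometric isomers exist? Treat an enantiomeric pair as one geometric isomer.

A trigonal bipyramid has two axial and three equatorial sites, which are chemically inequivalent.
Exhaustive case analysis gives 5 geometric isomers.

5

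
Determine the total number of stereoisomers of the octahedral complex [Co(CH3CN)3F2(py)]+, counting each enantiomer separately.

3

The six octahedral sites form three mutually perpendicular trans pairs.
Systematic placement gives 3 geometric isomers: CH3CN mer, F cis; CH3CN mer, F trans; CH3CN fac, F cis.
Each arrangement has an internal mirror plane or centre of symmetry, so none is chiral.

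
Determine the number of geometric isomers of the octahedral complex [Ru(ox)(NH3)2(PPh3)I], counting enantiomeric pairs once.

An octahedron has six vertices in three trans pairs; every non-trans pair is cis.
Each ox is bidentate and must span two cis positions.
Working through the distinct placements yields 4 geometric isomers: NH3 cis (3 arrangements, 2 chiral); NH3 trans.

4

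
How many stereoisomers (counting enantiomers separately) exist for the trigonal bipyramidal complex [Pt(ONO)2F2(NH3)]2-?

In a trigonal bipyramid the two axial positions differ from the three equatorial ones.
Placing the ligands in turn and identifying arrangements related by rotation or reflection leaves 5 distinct geometric isomers.
One of these lacks any improper symmetry element and so occurs as an enantiomeric pair, giving 5 + 1 = 6 stereoisomers in total.

6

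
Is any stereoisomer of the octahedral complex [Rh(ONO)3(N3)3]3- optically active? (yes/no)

no

The six octahedral sites form three mutually perpendicular trans pairs.
Systematic placement gives 2 geometric isomers: ONO mer; ONO fac.
Each arrangement has an internal mirror plane or centre of symmetry, so none is chiral.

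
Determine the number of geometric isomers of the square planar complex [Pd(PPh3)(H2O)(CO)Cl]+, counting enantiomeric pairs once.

3

In a square planar complex each vertex has one trans partner and two cis neighbours.
Working through the distinct placements yields 3 geometric isomers: (CO/H2O trans, Cl/PPh3 trans); (CO/PPh3 trans, Cl/H2O trans); (CO/Cl trans, H2O/PPh3 trans).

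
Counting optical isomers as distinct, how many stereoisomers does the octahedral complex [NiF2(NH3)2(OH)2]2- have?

In an octahedral complex each vertex has one trans partner and four cis neighbours.
The distinct arrangements are (5 in all): F trans, NH3 trans, OH trans; F trans, NH3 cis, OH cis; F cis, NH3 cis, OH trans; F cis, NH3 cis, OH cis (chiral); F cis, NH3 trans, OH cis.
One of these lacks any improper symmetry element and so occurs as an enantiomeric pair, giving 5 + 1 = 6 stereoisomers in total.

6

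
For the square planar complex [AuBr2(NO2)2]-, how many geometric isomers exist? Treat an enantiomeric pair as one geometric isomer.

In a square planar complex each vertex has one trans partner and two cis neighbours.
Systematic placement gives 2 geometric isomers: Br cis; Br trans.

2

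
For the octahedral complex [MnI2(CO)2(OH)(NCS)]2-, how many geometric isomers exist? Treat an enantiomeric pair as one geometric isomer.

An octahedron has six vertices in three trans pairs; every non-trans pair is cis.
Systematic placement gives 6 geometric isomers: I trans, CO trans; I cis, CO trans; I cis, CO cis (3 arrangements, 2 chiral); I trans, CO cis.

6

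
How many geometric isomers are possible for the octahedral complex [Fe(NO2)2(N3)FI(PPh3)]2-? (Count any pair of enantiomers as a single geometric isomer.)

Placing the ligands in turn and identifying arrangements related by rotation or reflection leaves 9 distinct geometric isomers.

9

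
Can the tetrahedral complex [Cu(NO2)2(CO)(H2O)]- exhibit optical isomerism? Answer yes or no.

no

In a tetrahedral complex all four positions are equivalent and every pair of ligands is adjacent — there is no cis/trans distinction.
Only one geometric arrangement is possible.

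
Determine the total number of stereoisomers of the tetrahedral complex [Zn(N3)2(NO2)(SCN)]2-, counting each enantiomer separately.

All four vertices of a tetrahedron are equivalent and mutually adjacent, so cis/trans isomerism cannot arise.
Only one geometric arrangement is possible.

1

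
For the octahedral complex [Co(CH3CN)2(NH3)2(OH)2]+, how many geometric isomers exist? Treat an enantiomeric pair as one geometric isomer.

5

An octahedron has six vertices in three trans pairs; every non-trans pair is cis.
Systematic placement gives 5 geometric isomers: CH3CN trans, NH3 trans, OH trans; CH3CN trans, NH3 cis, OH cis; CH3CN cis, NH3 cis, OH trans; CH3CN cis, NH3 cis, OH cis (chiral); CH3CN cis, NH3 trans, OH cis.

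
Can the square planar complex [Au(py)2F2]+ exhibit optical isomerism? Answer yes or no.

no

The distinct arrangements are (2 in all): py cis; py trans.
Each arrangement has an internal mirror plane or centre of symmetry, so none is chiral.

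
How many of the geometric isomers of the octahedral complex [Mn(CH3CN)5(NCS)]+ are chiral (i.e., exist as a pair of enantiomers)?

In an octahedral complex each vertex has one trans partner and four cis neighbours.
Only one geometric arrangement is possible.

0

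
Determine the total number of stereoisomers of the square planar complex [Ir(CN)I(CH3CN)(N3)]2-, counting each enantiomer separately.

A square has two trans pairs of vertices; adjacent vertices are cis.
Working through the distinct placements yields 3 geometric isomers: (CH3CN/I trans, CN/N3 trans); (CH3CN/N3 trans, CN/I trans); (CH3CN/CN trans, I/N3 trans).
Each arrangement has an internal mirror plane or centre of symmetry, so none is chiral.

3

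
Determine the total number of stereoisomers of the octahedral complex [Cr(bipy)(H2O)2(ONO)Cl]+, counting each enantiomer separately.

An octahedron has six vertices in three trans pairs; every non-trans pair is cis.
Each bipy is bidentate and must span two cis positions.
There are 4 geometric isomers: H2O cis (3 arrangements, 2 chiral); H2O trans.
Of these, 2 lack any improper symmetry element and so occur as enantiomeric pairs, giving 4 + 2 = 6 stereoisomers in total.

6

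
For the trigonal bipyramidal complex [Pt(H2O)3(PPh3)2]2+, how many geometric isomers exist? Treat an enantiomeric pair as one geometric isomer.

A trigonal bipyramid has two axial and three equatorial sites, which are chemically inequivalent.
The distinct arrangements are (3 in all): PPh3 both equatorial; PPh3 one axial, one equatorial; PPh3 both axial.

3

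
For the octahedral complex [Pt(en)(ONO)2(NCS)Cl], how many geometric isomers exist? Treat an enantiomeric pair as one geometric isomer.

4

Each en is bidentate and must span two cis positions.
There are 4 geometric isomers: ONO cis (3 arrangements, 2 chiral); ONO trans.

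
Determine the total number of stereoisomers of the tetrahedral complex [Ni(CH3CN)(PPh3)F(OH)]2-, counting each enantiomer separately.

Only one geometric arrangement is possible; it has no improper symmetry element, so it exists as a pair of enantiomers (2 stereoisomers).

2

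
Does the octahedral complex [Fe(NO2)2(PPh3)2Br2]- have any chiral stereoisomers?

An octahedron has six vertices in three trans pairs; every non-trans pair is cis.
The distinct arrangements are (5 in all): NO2 trans, PPh3 trans, Br trans; NO2 cis, PPh3 cis, Br trans; NO2 cis, PPh3 trans, Br cis; NO2 cis, PPh3 cis, Br cis (chiral); NO2 trans, PPh3 cis, Br cis.
One of these lacks any improper symmetry element and so occurs as an enantiomeric pair, giving 5 + 1 = 6 stereoisomers in total.

yes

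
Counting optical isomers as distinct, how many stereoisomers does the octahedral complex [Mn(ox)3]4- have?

The six octahedral sites form three mutually perpendicular trans pairs.
Each ox is bidentate and must span two cis positions.
Only one geometric arrangement is possible; it has no improper symmetry element, so it exists as a pair of enantiomers (2 stereoisomers).

2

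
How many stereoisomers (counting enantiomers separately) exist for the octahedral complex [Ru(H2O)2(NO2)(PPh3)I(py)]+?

The six octahedral sites form three mutually perpendicular trans pairs.
Systematic enumeration (placing each ligand type in turn and discarding arrangements equivalent by rotation or reflection) gives 9 geometric isomers.
Of these, 6 lack any improper symmetry element and so occur as enantiomeric pairs, giving 9 + 6 = 15 stereoisomers in total.

15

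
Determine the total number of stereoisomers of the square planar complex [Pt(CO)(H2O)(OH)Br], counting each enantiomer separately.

Working through the distinct placements yields 3 geometric isomers: (Br/H2O trans, CO/OH trans); (Br/OH trans, CO/H2O trans); (Br/CO trans, H2O/OH trans).
Each arrangement has an internal mirror plane or centre of symmetry, so none is chiral.

3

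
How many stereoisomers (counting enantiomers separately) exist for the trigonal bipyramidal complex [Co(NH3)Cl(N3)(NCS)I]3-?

Placing the ligands in turn and identifying arrangements related by rotation or reflection leaves 10 distinct geometric isomers.
Of these, 10 lack any improper symmetry element and so occur as enantiomeric pairs, giving 10 + 10 = 20 stereoisomers in total.

20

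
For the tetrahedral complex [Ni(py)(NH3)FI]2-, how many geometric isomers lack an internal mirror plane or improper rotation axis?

All four vertices of a tetrahedron are equivalent and mutually adjacent, so cis/trans isomerism cannot arise.
Only one geometric arrangement is possible; it has no improper symmetry element, so it exists as a pair of enantiomers (2 stereoisomers).

1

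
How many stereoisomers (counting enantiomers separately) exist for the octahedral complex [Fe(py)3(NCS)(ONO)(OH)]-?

An octahedron has six vertices in three trans pairs; every non-trans pair is cis.
There are 4 geometric isomers: py mer (3 arrangements); py fac (chiral).
One of these lacks any improper symmetry element and so occurs as an enantiomeric pair, giving 4 + 1 = 5 stereoisomers in total.

5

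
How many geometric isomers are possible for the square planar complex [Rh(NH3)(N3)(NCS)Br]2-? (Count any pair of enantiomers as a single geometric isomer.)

3

In a square planar complex each vertex has one trans partner and two cis neighbours.
Systematic placement gives 3 geometric isomers: (Br/NCS trans, N3/NH3 trans); (Br/NH3 trans, N3/NCS trans); (Br/N3 trans, NCS/NH3 trans).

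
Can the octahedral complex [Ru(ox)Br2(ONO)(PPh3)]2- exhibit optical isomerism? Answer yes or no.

The six octahedral sites form three mutually perpendicular trans pairs.
Each ox is bidentate and must span two cis positions.
Systematic placement gives 4 geometric isomers: Br trans; Br cis (3 arrangements, 2 chiral).
Of these, 2 lack any improper symmetry element and so occur as enantiomeric pairs, giving 4 + 2 = 6 stereoisomers in total.

yes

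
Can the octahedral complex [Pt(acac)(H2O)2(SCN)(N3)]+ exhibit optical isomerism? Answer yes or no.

In an octahedral complex each vertex has one trans partner and four cis neighbours.
Each acac is bidentate and must span two cis positions.
There are 4 geometric isomers: H2O trans; H2O cis (3 arrangements, 2 chiral).
Of these, 2 lack any improper symmetry element and so occur as enantiomeric pairs, giving 4 + 2 = 6 stereoisomers in total.

yes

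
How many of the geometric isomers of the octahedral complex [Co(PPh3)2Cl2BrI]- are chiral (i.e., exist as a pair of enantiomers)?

2

The distinct arrangements are (6 in all): PPh3 trans, Cl cis; PPh3 cis, Cl cis (3 arrangements, 2 chiral); PPh3 trans, Cl trans; PPh3 cis, Cl trans.
Of these, 2 lack any improper symmetry element and so occur as enantiomeric pairs, giving 6 + 2 = 8 stereoisomers in total.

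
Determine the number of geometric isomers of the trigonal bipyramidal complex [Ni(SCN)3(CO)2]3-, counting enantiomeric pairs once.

In a trigonal bipyramid the two axial positions differ from the three equatorial ones.
There are 3 geometric isomers: CO both axial; CO one axial, one equatorial; CO both equatorial.

3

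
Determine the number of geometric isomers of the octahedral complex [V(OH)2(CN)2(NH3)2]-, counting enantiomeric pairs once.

The distinct arrangements are (5 in all): OH trans, CN trans, NH3 trans; OH cis, CN trans, NH3 cis; OH trans, CN cis, NH3 cis; OH cis, CN cis, NH3 cis (chiral); OH cis, CN cis, NH3 trans.

5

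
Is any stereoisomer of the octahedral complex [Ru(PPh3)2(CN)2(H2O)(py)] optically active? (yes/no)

yes

In an octahedral complex each vertex has one trans partner and four cis neighbours.
Working through the distinct placements yields 6 geometric isomers: PPh3 cis, CN trans; PPh3 trans, CN trans; PPh3 cis, CN cis (3 arrangements, 2 chiral); PPh3 trans, CN cis.
Of these, 2 lack any improper symmetry element and so occur as enantiomeric pairs, giving 6 + 2 = 8 stereoisomers in total.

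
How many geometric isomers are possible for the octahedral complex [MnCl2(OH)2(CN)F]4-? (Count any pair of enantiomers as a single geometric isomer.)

An octahedron has six vertices in three trans pairs; every non-trans pair is cis.
Systematic placement gives 6 geometric isomers: Cl cis, OH trans; Cl cis, OH cis (3 arrangements, 2 chiral); Cl trans, OH trans; Cl trans, OH cis.

6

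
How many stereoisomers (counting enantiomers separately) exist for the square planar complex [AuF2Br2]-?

2

There are 2 geometric isomers: F cis; F trans.
Each arrangement has an internal mirror plane or centre of symmetry, so none is chiral.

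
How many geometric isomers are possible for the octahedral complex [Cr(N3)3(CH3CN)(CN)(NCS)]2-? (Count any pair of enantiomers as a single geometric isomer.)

4

An octahedron has six vertices in three trans pairs; every non-trans pair is cis.
The distinct arrangements are (4 in all): N3 mer (3 arrangements); N3 fac (chiral).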